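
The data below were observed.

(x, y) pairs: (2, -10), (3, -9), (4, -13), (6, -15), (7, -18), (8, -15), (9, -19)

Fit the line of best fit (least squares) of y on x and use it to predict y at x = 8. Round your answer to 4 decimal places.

-17.3116

n = 7, Σx = 39, Σy = -99, Σxy = -606, Σx² = 259
Sxx = Σx² − (Σx)²/n = 259 − 217.285714 = 41.714286
Sxy = Σxy − (Σx)(Σy)/n = -606 − (-551.571429) = -54.428571
b = Sxy/Sxx = -54.428571/41.714286 = -1.304795
a = ȳ − b·x̄ = -14.142857 − (-1.304795)·5.571429 = -6.873288
ŷ(8) = a + b·8 = -6.873288 + (-1.304795)·8 = -17.311644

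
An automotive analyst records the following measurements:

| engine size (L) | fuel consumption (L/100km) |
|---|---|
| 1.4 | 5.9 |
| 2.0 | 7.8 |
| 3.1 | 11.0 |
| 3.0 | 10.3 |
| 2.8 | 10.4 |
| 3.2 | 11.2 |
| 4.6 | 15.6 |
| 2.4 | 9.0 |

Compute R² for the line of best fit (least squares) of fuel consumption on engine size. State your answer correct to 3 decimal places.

0.995

n = 8, Σx = 22.5, Σy = 81.2, Σxy = 247.18, Σx² = 69.57, Σy² = 880.7
Sxx = Σx² − (Σx)²/n = 69.57 − 63.28125 = 6.28875
Sxy = Σxy − (Σx)(Σy)/n = 247.18 − 228.375 = 18.805
Syy = Σy² − (Σy)²/n = 880.7 − 824.18 = 56.52
R² = Sxy²/(Sxx·Syy) = (18.805)²/(6.28875·56.52) = 0.994902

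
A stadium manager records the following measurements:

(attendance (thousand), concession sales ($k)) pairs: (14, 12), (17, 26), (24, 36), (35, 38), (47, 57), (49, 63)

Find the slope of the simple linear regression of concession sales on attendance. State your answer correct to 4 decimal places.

n = 6, Σx = 186, Σy = 232, Σxy = 8570, Σx² = 6896
Sxx = Σx² − (Σx)²/n = 6896 − 5766 = 1130
Sxy = Σxy − (Σx)(Σy)/n = 8570 − 7192 = 1378
b = Sxy/Sxx = 1378/1130 = 1.219469

1.2195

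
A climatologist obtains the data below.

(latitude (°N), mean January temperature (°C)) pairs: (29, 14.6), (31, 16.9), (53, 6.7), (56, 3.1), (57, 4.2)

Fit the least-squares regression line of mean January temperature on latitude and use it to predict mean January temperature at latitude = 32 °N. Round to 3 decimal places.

n = 5, Σx = 226, Σy = 45.5, Σxy = 1715.4, Σx² = 10996
Sxx = Σx² − (Σx)²/n = 10996 − 10215.2 = 780.8
Sxy = Σxy − (Σx)(Σy)/n = 1715.4 − 2056.6 = -341.2
b = Sxy/Sxx = -341.2/780.8 = -0.436988
a = ȳ − b·x̄ = 9.1 − (-0.436988)·45.2 = 28.851844
ŷ(32) = a + b·32 = 28.851844 + (-0.436988)·32 = 14.868238

14.868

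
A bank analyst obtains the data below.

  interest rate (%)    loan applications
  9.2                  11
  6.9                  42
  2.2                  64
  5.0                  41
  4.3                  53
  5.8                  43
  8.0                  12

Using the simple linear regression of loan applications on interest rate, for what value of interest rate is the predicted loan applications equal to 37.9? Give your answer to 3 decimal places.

n = 7, Σx = 41.4, Σy = 266, Σxy = 1310.1, Σx² = 278.22
Sxx = Σx² − (Σx)²/n = 278.22 − 244.851429 = 33.368571
Sxy = Σxy − (Σx)(Σy)/n = 1310.1 − 1573.2 = -263.1
b = Sxy/Sxx = -263.1/33.368571 = -7.884665
a = ȳ − b·x̄ = 38 − (-7.884665)·5.914286 = 84.632160
Set a + b·x = 37.9: x = (37.9 − 84.632160) / (-7.884665) = 5.926969

5.927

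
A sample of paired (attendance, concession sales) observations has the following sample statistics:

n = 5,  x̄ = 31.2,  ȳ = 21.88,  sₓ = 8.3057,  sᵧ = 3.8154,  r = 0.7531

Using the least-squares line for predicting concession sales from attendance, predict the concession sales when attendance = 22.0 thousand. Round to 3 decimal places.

18.697

b = r · sᵧ/sₓ = 0.7531 · 3.8154/8.3057 = 0.345953
a = ȳ − b·x̄ = 21.88 − 0.345953·31.2 = 11.086282
ŷ(22.0) = a + b·22.0 = 11.086282 + 0.345953·22 = 18.697237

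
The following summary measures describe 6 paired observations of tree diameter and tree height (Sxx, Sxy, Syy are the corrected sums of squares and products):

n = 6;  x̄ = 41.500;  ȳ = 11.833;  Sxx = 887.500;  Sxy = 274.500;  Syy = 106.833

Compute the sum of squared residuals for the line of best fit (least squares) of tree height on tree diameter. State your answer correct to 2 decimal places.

b = Sxy/Sxx = 274.5/887.5 = 0.309296
SSE = Syy − b·Sxy = 106.833 − 0.309296·274.5 = 21.931310

21.93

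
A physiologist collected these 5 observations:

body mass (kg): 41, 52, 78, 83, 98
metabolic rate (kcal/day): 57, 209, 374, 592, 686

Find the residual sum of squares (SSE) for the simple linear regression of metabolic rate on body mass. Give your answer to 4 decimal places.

14307.0104

n = 5, Σx = 352, Σy = 1918, Σxy = 158741, Σx² = 26962, Σy² = 1007866
Sxx = Σx² − (Σx)²/n = 26962 − 24780.8 = 2181.2
Sxy = Σxy − (Σx)(Σy)/n = 158741 − 135027.2 = 23713.8
Syy = Σy² − (Σy)²/n = 1007866 − 735744.8 = 272121.2
b = Sxy/Sxx = 23713.8/2181.2 = 10.871905
SSE = Syy − b·Sxy = 272121.2 − 10.871905·23713.8 = 14307.010361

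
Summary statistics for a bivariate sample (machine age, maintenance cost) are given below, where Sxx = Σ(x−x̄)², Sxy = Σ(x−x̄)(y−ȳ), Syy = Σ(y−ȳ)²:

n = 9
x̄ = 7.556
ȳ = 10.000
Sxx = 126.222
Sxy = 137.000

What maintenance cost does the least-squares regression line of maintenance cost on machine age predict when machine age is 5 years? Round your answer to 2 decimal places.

7.23

b = Sxy/Sxx = 137/126.222 = 1.085389
a = ȳ − b·x̄ = 10 − 1.085389·7.556 = 1.798799
ŷ(5) = a + b·5 = 1.798799 + 1.085389·5 = 7.225745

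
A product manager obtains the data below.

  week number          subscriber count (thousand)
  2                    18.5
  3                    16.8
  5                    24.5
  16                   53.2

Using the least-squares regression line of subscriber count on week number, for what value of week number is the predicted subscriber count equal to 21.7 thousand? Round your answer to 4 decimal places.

3.9931

n = 4, Σx = 26, Σy = 113, Σxy = 1061.1, Σx² = 294
Sxx = Σx² − (Σx)²/n = 294 − 169 = 125
Sxy = Σxy − (Σx)(Σy)/n = 1061.1 − 734.5 = 326.6
b = Sxy/Sxx = 326.6/125 = 2.6128
a = ȳ − b·x̄ = 28.25 − 2.6128·6.5 = 11.2668
Set a + b·x = 21.7: x = (21.7 − 11.2668) / 2.6128 = 3.993111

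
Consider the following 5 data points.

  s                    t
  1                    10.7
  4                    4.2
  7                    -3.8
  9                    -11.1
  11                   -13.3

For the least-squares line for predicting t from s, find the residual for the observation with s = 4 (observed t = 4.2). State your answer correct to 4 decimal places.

0.7772

n = 5, Σx = 32, Σy = -13.3, Σxy = -245.3, Σx² = 268
Sxx = Σx² − (Σx)²/n = 268 − 204.8 = 63.2
Sxy = Σxy − (Σx)(Σy)/n = -245.3 − (-85.12) = -160.18
b = Sxy/Sxx = -160.18/63.2 = -2.534494
a = ȳ − b·x̄ = -2.66 − (-2.534494)·6.4 = 13.560759
ŷ(4) = 13.560759 + (-2.534494)·4 = 3.422785
residual = y − ŷ = 4.2 − 3.422785 = 0.777215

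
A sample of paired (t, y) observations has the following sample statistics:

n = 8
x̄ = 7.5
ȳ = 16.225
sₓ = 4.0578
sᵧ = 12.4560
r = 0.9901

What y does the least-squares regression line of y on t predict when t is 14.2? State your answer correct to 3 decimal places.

b = r · sᵧ/sₓ = 0.9901 · 12.456/4.0578 = 3.039254
a = ȳ − b·x̄ = 16.225 − 3.039254·7.5 = -6.569406
ŷ(14.2) = a + b·14.2 = -6.569406 + 3.039254·14.2 = 36.588003

36.588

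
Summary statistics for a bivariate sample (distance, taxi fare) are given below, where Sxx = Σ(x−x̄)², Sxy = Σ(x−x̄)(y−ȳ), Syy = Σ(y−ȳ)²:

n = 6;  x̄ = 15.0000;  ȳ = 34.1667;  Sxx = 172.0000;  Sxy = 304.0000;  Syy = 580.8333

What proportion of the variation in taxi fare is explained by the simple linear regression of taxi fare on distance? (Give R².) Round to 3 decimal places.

0.925

R² = Sxy²/(Sxx·Syy) = (304)²/(172·580.8333) = 0.925054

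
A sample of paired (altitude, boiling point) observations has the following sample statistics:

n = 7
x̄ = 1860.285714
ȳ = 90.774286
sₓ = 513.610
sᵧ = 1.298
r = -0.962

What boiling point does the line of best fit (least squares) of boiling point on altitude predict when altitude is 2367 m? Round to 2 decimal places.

b = r · sᵧ/sₓ = -0.962 · 1.298/513.61 = -0.002431
a = ȳ − b·x̄ = 90.774286 − (-0.002431)·1860.285714 = 95.296967
ŷ(2367) = a + b·2367 = 95.296967 + (-0.002431)·2367 = 89.542375

89.54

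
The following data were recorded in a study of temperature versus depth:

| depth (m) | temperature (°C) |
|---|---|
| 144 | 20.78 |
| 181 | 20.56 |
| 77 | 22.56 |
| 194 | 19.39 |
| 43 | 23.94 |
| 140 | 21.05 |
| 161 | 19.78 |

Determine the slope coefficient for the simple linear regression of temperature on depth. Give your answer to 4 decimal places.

-0.0280

n = 7, Σx = 940, Σy = 148.06, Σxy = 19373.46, Σx² = 144432
Sxx = Σx² − (Σx)²/n = 144432 − 126228.571429 = 18203.428571
Sxy = Σxy − (Σx)(Σy)/n = 19373.46 − 19882.342857 = -508.882857
b = Sxy/Sxx = -508.882857/18203.428571 = -0.027955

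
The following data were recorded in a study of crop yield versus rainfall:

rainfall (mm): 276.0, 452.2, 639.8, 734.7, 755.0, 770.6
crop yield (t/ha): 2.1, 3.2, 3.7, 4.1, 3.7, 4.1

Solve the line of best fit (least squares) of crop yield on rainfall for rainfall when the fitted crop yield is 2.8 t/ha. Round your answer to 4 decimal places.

415.4788

n = 6, Σx = 3628.3, Σy = 20.9, Σxy = 13359.13, Σx² = 2393638.33
Sxx = Σx² − (Σx)²/n = 2393638.33 − 2194093.481667 = 199544.848333
Sxy = Σxy − (Σx)(Σy)/n = 13359.13 − 12638.578333 = 720.551667
b = Sxy/Sxx = 720.551667/199544.848333 = 0.003611
a = ȳ − b·x̄ = 3.483333 − 0.003611·604.716667 = 1.299716
Set a + b·x = 2.8: x = (2.8 − 1.299716) / 0.003611 = 415.478819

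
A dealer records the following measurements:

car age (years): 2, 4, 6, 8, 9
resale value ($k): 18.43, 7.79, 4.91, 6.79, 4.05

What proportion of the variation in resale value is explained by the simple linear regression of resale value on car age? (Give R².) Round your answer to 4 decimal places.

0.6892

n = 5, Σx = 29, Σy = 41.97, Σxy = 188.25, Σx² = 201, Σy² = 486.9637
Sxx = Σx² − (Σx)²/n = 201 − 168.2 = 32.8
Sxy = Σxy − (Σx)(Σy)/n = 188.25 − 243.426 = -55.176
Syy = Σy² − (Σy)²/n = 486.9637 − 352.29618 = 134.66752
R² = Sxy²/(Sxx·Syy) = (-55.176)²/(32.8·134.66752) = 0.689229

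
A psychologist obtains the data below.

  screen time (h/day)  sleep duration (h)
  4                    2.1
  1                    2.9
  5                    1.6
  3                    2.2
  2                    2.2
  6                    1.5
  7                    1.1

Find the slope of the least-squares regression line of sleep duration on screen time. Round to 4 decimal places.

-0.2643

n = 7, Σx = 28, Σy = 13.6, Σxy = 47, Σx² = 140
Sxx = Σx² − (Σx)²/n = 140 − 112 = 28
Sxy = Σxy − (Σx)(Σy)/n = 47 − 54.4 = -7.4
b = Sxy/Sxx = -7.4/28 = -0.264286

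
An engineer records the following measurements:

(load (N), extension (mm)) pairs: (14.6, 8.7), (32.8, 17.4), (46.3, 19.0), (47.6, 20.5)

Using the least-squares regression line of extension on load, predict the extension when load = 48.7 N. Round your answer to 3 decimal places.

n = 4, Σx = 141.3, Σy = 65.6, Σxy = 2553.24, Σx² = 5698.45
Sxx = Σx² − (Σx)²/n = 5698.45 − 4991.4225 = 707.0275
Sxy = Σxy − (Σx)(Σy)/n = 2553.24 − 2317.32 = 235.92
b = Sxy/Sxx = 235.92/707.0275 = 0.333679
a = ȳ − b·x̄ = 16.4 − 0.333679·35.325 = 4.612801
ŷ(48.7) = a + b·48.7 = 4.612801 + 0.333679·48.7 = 20.862952

20.863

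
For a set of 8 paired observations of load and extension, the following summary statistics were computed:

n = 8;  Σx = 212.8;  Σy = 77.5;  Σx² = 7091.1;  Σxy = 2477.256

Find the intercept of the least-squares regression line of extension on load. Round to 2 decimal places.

1.96

Sxx = Σx² − (Σx)²/n = 7091.1 − 5660.48 = 1430.62
Sxy = Σxy − (Σx)(Σy)/n = 2477.256 − 2061.5 = 415.756
b = Sxy/Sxx = 415.756/1430.62 = 0.290612
a = ȳ − b·x̄ = 9.6875 − 0.290612·26.6 = 1.957209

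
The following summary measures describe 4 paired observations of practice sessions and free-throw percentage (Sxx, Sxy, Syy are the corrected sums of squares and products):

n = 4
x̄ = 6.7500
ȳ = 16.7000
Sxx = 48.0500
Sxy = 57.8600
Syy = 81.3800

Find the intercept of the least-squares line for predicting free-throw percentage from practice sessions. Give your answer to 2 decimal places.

b = Sxy/Sxx = 57.86/48.05 = 1.204162
a = ȳ − b·x̄ = 16.7 − 1.204162·6.75 = 8.571904

8.57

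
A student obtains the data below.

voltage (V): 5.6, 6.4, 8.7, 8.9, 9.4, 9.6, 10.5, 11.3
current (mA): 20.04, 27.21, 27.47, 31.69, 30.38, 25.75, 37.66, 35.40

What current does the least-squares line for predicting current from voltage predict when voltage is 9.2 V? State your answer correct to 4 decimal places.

30.4032

n = 8, Σx = 70.4, Σy = 235.6, Σxy = 2135.62, Σx² = 645.68
Sxx = Σx² − (Σx)²/n = 645.68 − 619.52 = 26.16
Sxy = Σxy − (Σx)(Σy)/n = 2135.62 − 2073.28 = 62.34
b = Sxy/Sxx = 62.34/26.16 = 2.383028
a = ȳ − b·x̄ = 29.45 − 2.383028·8.8 = 8.479358
ŷ(9.2) = a + b·9.2 = 8.479358 + 2.383028·9.2 = 30.403211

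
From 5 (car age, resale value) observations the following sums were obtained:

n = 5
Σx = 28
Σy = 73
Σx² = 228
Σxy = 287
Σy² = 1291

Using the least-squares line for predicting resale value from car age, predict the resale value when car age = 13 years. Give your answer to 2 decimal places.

Sxx = Σx² − (Σx)²/n = 228 − 156.8 = 71.2
Sxy = Σxy − (Σx)(Σy)/n = 287 − 408.8 = -121.8
b = Sxy/Sxx = -121.8/71.2 = -1.710674
a = ȳ − b·x̄ = 14.6 − (-1.710674)·5.6 = 24.179775
ŷ(13) = a + b·13 = 24.179775 + (-1.710674)·13 = 1.941011

1.94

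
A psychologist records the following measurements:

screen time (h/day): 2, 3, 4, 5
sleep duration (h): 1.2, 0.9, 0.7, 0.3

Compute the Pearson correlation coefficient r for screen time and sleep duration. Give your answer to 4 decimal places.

n = 4, Σx = 14, Σy = 3.1, Σxy = 9.4, Σx² = 54, Σy² = 2.83
Sxx = Σx² − (Σx)²/n = 54 − 49 = 5
Sxy = Σxy − (Σx)(Σy)/n = 9.4 − 10.85 = -1.45
Syy = Σy² − (Σy)²/n = 2.83 − 2.4025 = 0.4275
r = Sxy/√(Sxx·Syy) = -1.45/√(2.1375) = -1.45/1.462019 = -0.991779

-0.9918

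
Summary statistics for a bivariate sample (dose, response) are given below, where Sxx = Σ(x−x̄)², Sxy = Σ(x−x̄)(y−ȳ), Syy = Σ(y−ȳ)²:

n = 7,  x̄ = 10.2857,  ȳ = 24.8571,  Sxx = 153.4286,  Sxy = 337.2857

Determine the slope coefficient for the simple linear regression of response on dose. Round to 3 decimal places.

b = Sxy/Sxx = 337.2857/153.4286 = 2.198324

2.198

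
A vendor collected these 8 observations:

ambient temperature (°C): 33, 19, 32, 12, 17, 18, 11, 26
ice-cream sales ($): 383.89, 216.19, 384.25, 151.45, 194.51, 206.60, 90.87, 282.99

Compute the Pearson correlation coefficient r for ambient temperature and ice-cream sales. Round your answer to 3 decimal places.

n = 8, Σx = 168, Σy = 1910.75, Σxy = 46272.16, Σx² = 4028, Σy² = 533553.2103
Sxx = Σx² − (Σx)²/n = 4028 − 3528 = 500
Sxy = Σxy − (Σx)(Σy)/n = 46272.16 − 40125.75 = 6146.41
Syy = Σy² − (Σy)²/n = 533553.2103 − 456370.695312 = 77182.514988
r = Sxy/√(Sxx·Syy) = 6146.41/√(38591257.49375) = 6146.41/6212.186209 = 0.989412

0.989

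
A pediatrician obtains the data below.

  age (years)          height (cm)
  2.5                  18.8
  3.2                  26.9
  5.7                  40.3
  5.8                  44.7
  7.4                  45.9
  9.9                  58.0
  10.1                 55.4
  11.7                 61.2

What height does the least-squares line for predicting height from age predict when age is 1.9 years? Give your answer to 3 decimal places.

21.534

n = 8, Σx = 56.3, Σy = 351.2, Σxy = 2811.49, Σx² = 474.29
Sxx = Σx² − (Σx)²/n = 474.29 − 396.21125 = 78.07875
Sxy = Σxy − (Σx)(Σy)/n = 2811.49 − 2471.57 = 339.92
b = Sxy/Sxx = 339.92/78.07875 = 4.353553
a = ȳ − b·x̄ = 43.9 − 4.353553·7.0375 = 13.261869
ŷ(1.9) = a + b·1.9 = 13.261869 + 4.353553·1.9 = 21.533620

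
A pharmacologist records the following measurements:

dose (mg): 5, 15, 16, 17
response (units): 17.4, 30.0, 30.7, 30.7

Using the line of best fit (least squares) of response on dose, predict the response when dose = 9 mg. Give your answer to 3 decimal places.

22.228

n = 4, Σx = 53, Σy = 108.8, Σxy = 1550.1, Σx² = 795
Sxx = Σx² − (Σx)²/n = 795 − 702.25 = 92.75
Sxy = Σxy − (Σx)(Σy)/n = 1550.1 − 1441.6 = 108.5
b = Sxy/Sxx = 108.5/92.75 = 1.169811
a = ȳ − b·x̄ = 27.2 − 1.169811·13.25 = 11.7
ŷ(9) = a + b·9 = 11.7 + 1.169811·9 = 22.228302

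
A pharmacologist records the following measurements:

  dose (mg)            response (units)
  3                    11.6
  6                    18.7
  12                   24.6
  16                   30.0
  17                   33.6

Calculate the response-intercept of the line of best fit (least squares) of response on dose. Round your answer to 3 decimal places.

n = 5, Σx = 54, Σy = 118.5, Σxy = 1493.4, Σx² = 734
Sxx = Σx² − (Σx)²/n = 734 − 583.2 = 150.8
Sxy = Σxy − (Σx)(Σy)/n = 1493.4 − 1279.8 = 213.6
b = Sxy/Sxx = 213.6/150.8 = 1.416446
a = ȳ − b·x̄ = 23.7 − 1.416446·10.8 = 8.402387

8.402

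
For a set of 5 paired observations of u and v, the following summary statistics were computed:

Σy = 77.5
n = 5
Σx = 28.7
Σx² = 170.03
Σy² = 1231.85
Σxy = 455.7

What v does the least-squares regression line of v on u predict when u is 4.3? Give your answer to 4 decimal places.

Sxx = Σx² − (Σx)²/n = 170.03 − 164.738 = 5.292
Sxy = Σxy − (Σx)(Σy)/n = 455.7 − 444.85 = 10.85
b = Sxy/Sxx = 10.85/5.292 = 2.050265
a = ȳ − b·x̄ = 15.5 − 2.050265·5.74 = 3.731481
ŷ(4.3) = a + b·4.3 = 3.731481 + 2.050265·4.3 = 12.547619

12.5476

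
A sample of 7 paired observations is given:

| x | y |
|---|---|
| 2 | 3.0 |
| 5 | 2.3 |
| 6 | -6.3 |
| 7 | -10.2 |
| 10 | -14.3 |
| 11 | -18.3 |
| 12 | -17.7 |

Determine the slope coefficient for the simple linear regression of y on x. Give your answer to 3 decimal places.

-2.352

n = 7, Σx = 53, Σy = -61.5, Σxy = -648.4, Σx² = 479
Sxx = Σx² − (Σx)²/n = 479 − 401.285714 = 77.714286
Sxy = Σxy − (Σx)(Σy)/n = -648.4 − (-465.642857) = -182.757143
b = Sxy/Sxx = -182.757143/77.714286 = -2.351654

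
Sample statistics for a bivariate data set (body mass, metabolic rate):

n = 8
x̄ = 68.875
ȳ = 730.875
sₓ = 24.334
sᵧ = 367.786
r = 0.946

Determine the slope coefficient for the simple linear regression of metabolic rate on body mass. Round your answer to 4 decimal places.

14.2979

b = r · sᵧ/sₓ = 0.946 · 367.786/24.334 = 14.297919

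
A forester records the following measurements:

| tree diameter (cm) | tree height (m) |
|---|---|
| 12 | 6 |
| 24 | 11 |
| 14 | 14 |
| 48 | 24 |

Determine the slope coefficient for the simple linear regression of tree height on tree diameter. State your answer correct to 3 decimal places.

n = 4, Σx = 98, Σy = 55, Σxy = 1684, Σx² = 3220
Sxx = Σx² − (Σx)²/n = 3220 − 2401 = 819
Sxy = Σxy − (Σx)(Σy)/n = 1684 − 1347.5 = 336.5
b = Sxy/Sxx = 336.5/819 = 0.410867

0.411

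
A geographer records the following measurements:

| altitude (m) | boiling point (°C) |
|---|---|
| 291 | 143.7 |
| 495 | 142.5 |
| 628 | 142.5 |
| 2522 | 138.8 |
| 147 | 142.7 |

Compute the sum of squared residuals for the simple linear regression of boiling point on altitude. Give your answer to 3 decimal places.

0.843

n = 5, Σx = 4083, Σy = 710.2, Σxy = 572874.7, Σx² = 7106183, Σy² = 100890.92
Sxx = Σx² − (Σx)²/n = 7106183 − 3334177.8 = 3772005.2
Sxy = Σxy − (Σx)(Σy)/n = 572874.7 − 579949.32 = -7074.62
Syy = Σy² − (Σy)²/n = 100890.92 − 100876.808 = 14.112
b = Sxy/Sxx = -7074.62/3772005.2 = -0.001876
SSE = Syy − b·Sxy = 14.112 − (-0.001876)·(-7074.62) = 0.843130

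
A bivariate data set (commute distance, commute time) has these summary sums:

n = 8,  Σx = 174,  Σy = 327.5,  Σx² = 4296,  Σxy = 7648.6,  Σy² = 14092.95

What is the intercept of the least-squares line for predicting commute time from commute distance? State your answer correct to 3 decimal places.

Sxx = Σx² − (Σx)²/n = 4296 − 3784.5 = 511.5
Sxy = Σxy − (Σx)(Σy)/n = 7648.6 − 7123.125 = 525.475
b = Sxy/Sxx = 525.475/511.5 = 1.027322
a = ȳ − b·x̄ = 40.9375 − 1.027322·21.75 = 18.593255

18.593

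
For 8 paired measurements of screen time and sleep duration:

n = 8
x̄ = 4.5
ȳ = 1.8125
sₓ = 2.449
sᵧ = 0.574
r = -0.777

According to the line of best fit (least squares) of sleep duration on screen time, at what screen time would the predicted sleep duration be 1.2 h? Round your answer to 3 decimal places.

7.863

b = r · sᵧ/sₓ = -0.777 · 0.574/2.449 = -0.182114
a = ȳ − b·x̄ = 1.8125 − (-0.182114)·4.5 = 2.632014
Set a + b·x = 1.2: x = (1.2 − 2.632014) / (-0.182114) = 7.863272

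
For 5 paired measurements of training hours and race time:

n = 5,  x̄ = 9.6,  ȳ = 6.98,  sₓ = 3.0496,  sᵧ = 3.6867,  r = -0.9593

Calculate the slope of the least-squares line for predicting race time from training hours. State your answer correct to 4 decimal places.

-1.1597

b = r · sᵧ/sₓ = -0.9593 · 3.6867/3.0496 = -1.159710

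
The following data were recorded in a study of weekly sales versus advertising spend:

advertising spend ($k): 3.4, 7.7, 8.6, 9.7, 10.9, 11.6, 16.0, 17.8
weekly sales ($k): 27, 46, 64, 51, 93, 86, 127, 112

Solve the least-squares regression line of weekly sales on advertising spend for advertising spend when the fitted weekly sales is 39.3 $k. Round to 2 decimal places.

n = 8, Σx = 85.7, Σy = 606, Σxy = 7528, Σx² = 1065.11
Sxx = Σx² − (Σx)²/n = 1065.11 − 918.06125 = 147.04875
Sxy = Σxy − (Σx)(Σy)/n = 7528 − 6491.775 = 1036.225
b = Sxy/Sxx = 1036.225/147.04875 = 7.046813
a = ȳ − b·x̄ = 75.75 − 7.046813·10.7125 = 0.261019
Set a + b·x = 39.3: x = (39.3 − 0.261019) / 7.046813 = 5.539949

5.54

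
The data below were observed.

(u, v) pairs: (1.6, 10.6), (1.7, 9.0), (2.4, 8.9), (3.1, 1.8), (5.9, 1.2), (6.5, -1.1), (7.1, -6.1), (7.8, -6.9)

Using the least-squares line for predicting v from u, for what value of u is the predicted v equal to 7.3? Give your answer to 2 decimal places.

2.48

n = 8, Σx = 36.1, Σy = 17.4, Σxy = -38, Σx² = 209.13
Sxx = Σx² − (Σx)²/n = 209.13 − 162.90125 = 46.22875
Sxy = Σxy − (Σx)(Σy)/n = -38 − 78.5175 = -116.5175
b = Sxy/Sxx = -116.5175/46.22875 = -2.520455
a = ȳ − b·x̄ = 2.175 − (-2.520455)·4.5125 = 13.548555
Set a + b·x = 7.3: x = (7.3 − 13.548555) / (-2.520455) = 2.479137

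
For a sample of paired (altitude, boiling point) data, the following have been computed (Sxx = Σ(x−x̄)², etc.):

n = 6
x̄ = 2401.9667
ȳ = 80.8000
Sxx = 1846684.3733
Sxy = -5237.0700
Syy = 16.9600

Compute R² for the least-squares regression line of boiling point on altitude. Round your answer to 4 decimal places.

R² = Sxy²/(Sxx·Syy) = (-5237.07)²/(1846684.3733·16.96) = 0.875706

0.8757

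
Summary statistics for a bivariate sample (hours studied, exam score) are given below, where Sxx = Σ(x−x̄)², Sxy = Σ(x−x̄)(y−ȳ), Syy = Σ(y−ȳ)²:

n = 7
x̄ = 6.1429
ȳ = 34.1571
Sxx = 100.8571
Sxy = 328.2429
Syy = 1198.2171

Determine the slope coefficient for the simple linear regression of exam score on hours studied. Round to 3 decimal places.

3.255

b = Sxy/Sxx = 328.2429/100.8571 = 3.254534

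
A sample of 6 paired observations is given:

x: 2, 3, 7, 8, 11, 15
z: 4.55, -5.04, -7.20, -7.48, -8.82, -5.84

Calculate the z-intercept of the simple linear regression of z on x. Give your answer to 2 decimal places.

-0.33

n = 6, Σx = 46, Σy = -29.83, Σxy = -300.88, Σx² = 472
Sxx = Σx² − (Σx)²/n = 472 − 352.666667 = 119.333333
Sxy = Σxy − (Σx)(Σy)/n = -300.88 − (-228.696667) = -72.183333
b = Sxy/Sxx = -72.183333/119.333333 = -0.604888
a = ȳ − b·x̄ = -4.971667 − (-0.604888)·7.666667 = -0.334190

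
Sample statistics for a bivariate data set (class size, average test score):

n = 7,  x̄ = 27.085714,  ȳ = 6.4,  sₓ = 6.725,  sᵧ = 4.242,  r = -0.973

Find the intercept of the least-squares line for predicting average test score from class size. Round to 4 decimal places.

23.0238

b = r · sᵧ/sₓ = -0.973 · 4.242/6.725 = -0.613750
a = ȳ − b·x̄ = 6.4 − (-0.613750)·27.085714 = 23.023846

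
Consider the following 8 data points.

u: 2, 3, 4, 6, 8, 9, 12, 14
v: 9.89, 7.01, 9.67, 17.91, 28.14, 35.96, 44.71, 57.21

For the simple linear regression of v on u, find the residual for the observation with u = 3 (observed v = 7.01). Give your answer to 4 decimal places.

-1.3493

n = 8, Σx = 58, Σy = 210.5, Σxy = 2073.17, Σx² = 550
Sxx = Σx² − (Σx)²/n = 550 − 420.5 = 129.5
Sxy = Σxy − (Σx)(Σy)/n = 2073.17 − 1526.125 = 547.045
b = Sxy/Sxx = 547.045/129.5 = 4.224286
a = ȳ − b·x̄ = 26.3125 − 4.224286·7.25 = -4.313571
ŷ(3) = -4.313571 + 4.224286·3 = 8.359286
residual = y − ŷ = 7.01 − 8.359286 = -1.349286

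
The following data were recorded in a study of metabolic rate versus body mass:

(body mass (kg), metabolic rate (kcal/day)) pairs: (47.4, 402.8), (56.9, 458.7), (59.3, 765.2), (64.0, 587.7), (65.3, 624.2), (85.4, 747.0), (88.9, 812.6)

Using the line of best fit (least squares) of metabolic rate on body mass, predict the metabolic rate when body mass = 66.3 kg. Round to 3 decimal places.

624.634

n = 7, Σx = 467.2, Σy = 4398.2, Σxy = 304976.11, Σx² = 32557.32
Sxx = Σx² − (Σx)²/n = 32557.32 − 31182.262857 = 1375.057143
Sxy = Σxy − (Σx)(Σy)/n = 304976.11 − 293548.434286 = 11427.675714
b = Sxy/Sxx = 11427.675714/1375.057143 = 8.310692
a = ȳ − b·x̄ = 628.314286 − 8.310692·66.742857 = 73.634990
ŷ(66.3) = a + b·66.3 = 73.634990 + 8.310692·66.3 = 624.633837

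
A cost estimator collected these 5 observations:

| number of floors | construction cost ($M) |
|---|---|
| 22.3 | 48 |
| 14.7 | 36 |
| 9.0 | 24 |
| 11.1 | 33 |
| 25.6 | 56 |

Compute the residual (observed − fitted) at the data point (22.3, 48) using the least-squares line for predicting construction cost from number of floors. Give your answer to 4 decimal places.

n = 5, Σx = 82.7, Σy = 197, Σxy = 3615.5, Σx² = 1572.95
Sxx = Σx² − (Σx)²/n = 1572.95 − 1367.858 = 205.092
Sxy = Σxy − (Σx)(Σy)/n = 3615.5 − 3258.38 = 357.12
b = Sxy/Sxx = 357.12/205.092 = 1.741267
a = ȳ − b·x̄ = 39.4 − 1.741267·16.54 = 10.599438
ŷ(22.3) = 10.599438 + 1.741267·22.3 = 49.429700
residual = y − ŷ = 48 − 49.429700 = -1.429700

-1.4297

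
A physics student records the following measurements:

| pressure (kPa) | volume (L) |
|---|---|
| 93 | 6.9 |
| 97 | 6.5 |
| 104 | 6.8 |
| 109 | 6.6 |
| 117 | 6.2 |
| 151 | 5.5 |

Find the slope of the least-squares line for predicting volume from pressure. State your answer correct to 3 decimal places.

-0.023

n = 6, Σx = 671, Σy = 38.5, Σxy = 4254.7, Σx² = 77245
Sxx = Σx² − (Σx)²/n = 77245 − 75040.166667 = 2204.833333
Sxy = Σxy − (Σx)(Σy)/n = 4254.7 − 4305.583333 = -50.883333
b = Sxy/Sxx = -50.883333/2204.833333 = -0.023078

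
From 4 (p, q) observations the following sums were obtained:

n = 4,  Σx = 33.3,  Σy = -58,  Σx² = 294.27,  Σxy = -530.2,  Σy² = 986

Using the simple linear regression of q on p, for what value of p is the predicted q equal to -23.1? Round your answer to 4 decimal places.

Sxx = Σx² − (Σx)²/n = 294.27 − 277.2225 = 17.0475
Sxy = Σxy − (Σx)(Σy)/n = -530.2 − (-482.85) = -47.35
b = Sxy/Sxx = -47.35/17.0475 = -2.777533
a = ȳ − b·x̄ = -14.5 − (-2.777533)·8.325 = 8.622965
Set a + b·x = -23.1: x = (-23.1 − 8.622965) / (-2.777533) = 11.421272

11.4213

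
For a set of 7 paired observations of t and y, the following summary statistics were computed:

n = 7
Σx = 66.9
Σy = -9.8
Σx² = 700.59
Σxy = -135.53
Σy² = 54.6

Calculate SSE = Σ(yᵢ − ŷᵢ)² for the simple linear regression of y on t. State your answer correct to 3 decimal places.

Sxx = Σx² − (Σx)²/n = 700.59 − 639.372857 = 61.217143
Sxy = Σxy − (Σx)(Σy)/n = -135.53 − (-93.66) = -41.87
Syy = Σy² − (Σy)²/n = 54.6 − 13.72 = 40.88
b = Sxy/Sxx = -41.87/61.217143 = -0.683959
SSE = Syy − b·Sxy = 40.88 − (-0.683959)·(-41.87) = 12.242647

12.243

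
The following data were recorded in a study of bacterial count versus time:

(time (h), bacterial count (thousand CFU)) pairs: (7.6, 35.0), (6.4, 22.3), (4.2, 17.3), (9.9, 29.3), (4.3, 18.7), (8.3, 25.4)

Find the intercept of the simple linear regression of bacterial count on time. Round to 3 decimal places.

n = 6, Σx = 40.7, Σy = 148, Σxy = 1062.68, Σx² = 301.75
Sxx = Σx² − (Σx)²/n = 301.75 − 276.081667 = 25.668333
Sxy = Σxy − (Σx)(Σy)/n = 1062.68 − 1003.933333 = 58.746667
b = Sxy/Sxx = 58.746667/25.668333 = 2.288683
a = ȳ − b·x̄ = 24.666667 − 2.288683·6.783333 = 9.141770

9.142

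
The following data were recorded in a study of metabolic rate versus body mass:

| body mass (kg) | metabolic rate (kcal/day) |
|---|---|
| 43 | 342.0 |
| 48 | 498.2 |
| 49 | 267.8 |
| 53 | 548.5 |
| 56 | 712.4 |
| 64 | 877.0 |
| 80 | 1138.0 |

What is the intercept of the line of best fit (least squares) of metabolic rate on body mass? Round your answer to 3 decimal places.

-685.540

n = 7, Σx = 393, Σy = 4383.9, Σxy = 267874.7, Σx² = 22995
Sxx = Σx² − (Σx)²/n = 22995 − 22064.142857 = 930.857143
Sxy = Σxy − (Σx)(Σy)/n = 267874.7 − 246124.671429 = 21750.028571
b = Sxy/Sxx = 21750.028571/930.857143 = 23.365592
a = ȳ − b·x̄ = 626.271429 − 23.365592·56.142857 = -685.539687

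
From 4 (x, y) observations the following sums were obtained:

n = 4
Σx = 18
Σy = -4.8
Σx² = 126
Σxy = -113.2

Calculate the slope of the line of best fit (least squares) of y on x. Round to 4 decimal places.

Sxx = Σx² − (Σx)²/n = 126 − 81 = 45
Sxy = Σxy − (Σx)(Σy)/n = -113.2 − (-21.6) = -91.6
b = Sxy/Sxx = -91.6/45 = -2.035556

-2.0356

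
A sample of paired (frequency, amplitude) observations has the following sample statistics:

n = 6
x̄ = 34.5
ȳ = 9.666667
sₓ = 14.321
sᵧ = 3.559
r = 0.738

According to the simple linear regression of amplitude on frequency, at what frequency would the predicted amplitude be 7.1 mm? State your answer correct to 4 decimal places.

b = r · sᵧ/sₓ = 0.738 · 3.559/14.321 = 0.183405
a = ȳ − b·x̄ = 9.666667 − 0.183405·34.5 = 3.339197
Set a + b·x = 7.1: x = (7.1 − 3.339197) / 0.183405 = 20.505463

20.5055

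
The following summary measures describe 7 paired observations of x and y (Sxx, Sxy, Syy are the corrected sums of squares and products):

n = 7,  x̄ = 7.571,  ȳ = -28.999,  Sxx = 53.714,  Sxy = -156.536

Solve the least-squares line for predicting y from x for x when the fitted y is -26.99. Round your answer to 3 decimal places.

b = Sxy/Sxx = -156.536/53.714 = -2.914250
a = ȳ − b·x̄ = -28.999 − (-2.914250)·7.571 = -6.935217
Set a + b·x = -26.99: x = (-26.99 − (-6.935217)) / (-2.914250) = 6.881629

6.882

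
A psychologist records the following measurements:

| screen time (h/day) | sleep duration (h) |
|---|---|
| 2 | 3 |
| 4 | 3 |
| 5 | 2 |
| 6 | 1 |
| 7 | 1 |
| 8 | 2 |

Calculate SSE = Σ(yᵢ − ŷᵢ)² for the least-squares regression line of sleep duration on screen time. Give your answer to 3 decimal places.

1.900

n = 6, Σx = 32, Σy = 12, Σxy = 57, Σx² = 194, Σy² = 28
Sxx = Σx² − (Σx)²/n = 194 − 170.666667 = 23.333333
Sxy = Σxy − (Σx)(Σy)/n = 57 − 64 = -7
Syy = Σy² − (Σy)²/n = 28 − 24 = 4
b = Sxy/Sxx = -7/23.333333 = -0.3
SSE = Syy − b·Sxy = 4 − (-0.3)·(-7) = 1.9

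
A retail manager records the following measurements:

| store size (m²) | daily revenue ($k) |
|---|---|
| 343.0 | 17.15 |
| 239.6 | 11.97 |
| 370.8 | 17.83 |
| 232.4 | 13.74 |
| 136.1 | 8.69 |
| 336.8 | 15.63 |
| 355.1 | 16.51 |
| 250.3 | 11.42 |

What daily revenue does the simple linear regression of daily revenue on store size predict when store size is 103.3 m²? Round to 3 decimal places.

n = 8, Σx = 2264.1, Σy = 112.94, Σxy = 33723.022, Σx² = 687263.11
Sxx = Σx² − (Σx)²/n = 687263.11 − 640768.60125 = 46494.50875
Sxy = Σxy − (Σx)(Σy)/n = 33723.022 − 31963.43175 = 1759.59025
b = Sxy/Sxx = 1759.59025/46494.50875 = 0.037845
a = ȳ − b·x̄ = 14.1175 − 0.037845·283.0125 = 3.406858
ŷ(103.3) = a + b·103.3 = 3.406858 + 0.037845·103.3 = 7.316259

7.316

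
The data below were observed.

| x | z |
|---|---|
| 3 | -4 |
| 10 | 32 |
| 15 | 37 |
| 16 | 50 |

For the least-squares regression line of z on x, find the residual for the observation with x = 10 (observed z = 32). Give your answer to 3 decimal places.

7.005

n = 4, Σx = 44, Σy = 115, Σxy = 1663, Σx² = 590
Sxx = Σx² − (Σx)²/n = 590 − 484 = 106
Sxy = Σxy − (Σx)(Σy)/n = 1663 − 1265 = 398
b = Sxy/Sxx = 398/106 = 3.754717
a = ȳ − b·x̄ = 28.75 − 3.754717·11 = -12.551887
ŷ(10) = -12.551887 + 3.754717·10 = 24.995283
residual = y − ŷ = 32 − 24.995283 = 7.004717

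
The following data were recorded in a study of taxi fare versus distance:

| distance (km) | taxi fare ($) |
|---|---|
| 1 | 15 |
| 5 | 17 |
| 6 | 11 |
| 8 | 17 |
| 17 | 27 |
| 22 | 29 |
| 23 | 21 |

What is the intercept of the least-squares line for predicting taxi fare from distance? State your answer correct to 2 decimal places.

n = 7, Σx = 82, Σy = 137, Σxy = 1882, Σx² = 1428
Sxx = Σx² − (Σx)²/n = 1428 − 960.571429 = 467.428571
Sxy = Σxy − (Σx)(Σy)/n = 1882 − 1604.857143 = 277.142857
b = Sxy/Sxx = 277.142857/467.428571 = 0.592910
a = ȳ − b·x̄ = 19.571429 − 0.592910·11.714286 = 12.625917

12.63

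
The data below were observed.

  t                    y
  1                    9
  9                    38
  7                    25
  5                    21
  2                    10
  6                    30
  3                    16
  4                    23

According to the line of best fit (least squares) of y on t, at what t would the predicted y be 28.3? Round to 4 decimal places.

6.5575

n = 8, Σx = 37, Σy = 172, Σxy = 971, Σx² = 221
Sxx = Σx² − (Σx)²/n = 221 − 171.125 = 49.875
Sxy = Σxy − (Σx)(Σy)/n = 971 − 795.5 = 175.5
b = Sxy/Sxx = 175.5/49.875 = 3.518797
a = ȳ − b·x̄ = 21.5 − 3.518797·4.625 = 5.225564
Set a + b·x = 28.3: x = (28.3 − 5.225564) / 3.518797 = 6.557479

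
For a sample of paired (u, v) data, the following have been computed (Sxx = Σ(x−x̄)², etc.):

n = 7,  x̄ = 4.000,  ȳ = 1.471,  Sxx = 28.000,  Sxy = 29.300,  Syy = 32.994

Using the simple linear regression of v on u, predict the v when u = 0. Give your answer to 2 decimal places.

-2.71

b = Sxy/Sxx = 29.3/28 = 1.046429
a = ȳ − b·x̄ = 1.471 − 1.046429·4 = -2.714714
ŷ(0) = a + b·0 = -2.714714 + 1.046429·0 = -2.714714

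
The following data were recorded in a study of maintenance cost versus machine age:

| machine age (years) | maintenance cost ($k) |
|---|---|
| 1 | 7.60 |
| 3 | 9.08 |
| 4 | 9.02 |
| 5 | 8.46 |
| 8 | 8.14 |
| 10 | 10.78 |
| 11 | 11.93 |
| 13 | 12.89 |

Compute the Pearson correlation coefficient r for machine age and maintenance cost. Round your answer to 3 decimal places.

n = 8, Σx = 55, Σy = 77.9, Σxy = 584.94, Σx² = 505, Σy² = 784.0834
Sxx = Σx² − (Σx)²/n = 505 − 378.125 = 126.875
Sxy = Σxy − (Σx)(Σy)/n = 584.94 − 535.5625 = 49.3775
Syy = Σy² − (Σy)²/n = 784.0834 − 758.55125 = 25.53215
r = Sxy/√(Sxx·Syy) = 49.3775/√(3239.391531) = 49.3775/56.915653 = 0.867556

0.868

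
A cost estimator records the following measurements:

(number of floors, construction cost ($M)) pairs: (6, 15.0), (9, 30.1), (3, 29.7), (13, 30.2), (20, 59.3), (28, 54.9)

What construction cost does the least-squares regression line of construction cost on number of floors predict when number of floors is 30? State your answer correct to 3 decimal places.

n = 6, Σx = 79, Σy = 219.2, Σxy = 3565.8, Σx² = 1479
Sxx = Σx² − (Σx)²/n = 1479 − 1040.166667 = 438.833333
Sxy = Σxy − (Σx)(Σy)/n = 3565.8 − 2886.133333 = 679.666667
b = Sxy/Sxx = 679.666667/438.833333 = 1.548804
a = ȳ − b·x̄ = 36.533333 − 1.548804·13.166667 = 16.140752
ŷ(30) = a + b·30 = 16.140752 + 1.548804·30 = 62.604861

62.605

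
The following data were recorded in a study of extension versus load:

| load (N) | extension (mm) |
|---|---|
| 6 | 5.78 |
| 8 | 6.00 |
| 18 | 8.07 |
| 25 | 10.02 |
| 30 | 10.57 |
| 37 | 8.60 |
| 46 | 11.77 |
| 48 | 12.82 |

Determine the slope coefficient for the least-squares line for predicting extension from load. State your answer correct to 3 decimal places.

n = 8, Σx = 218, Σy = 73.63, Σxy = 2270.52, Σx² = 7738
Sxx = Σx² − (Σx)²/n = 7738 − 5940.5 = 1797.5
Sxy = Σxy − (Σx)(Σy)/n = 2270.52 − 2006.4175 = 264.1025
b = Sxy/Sxx = 264.1025/1797.5 = 0.146928

0.147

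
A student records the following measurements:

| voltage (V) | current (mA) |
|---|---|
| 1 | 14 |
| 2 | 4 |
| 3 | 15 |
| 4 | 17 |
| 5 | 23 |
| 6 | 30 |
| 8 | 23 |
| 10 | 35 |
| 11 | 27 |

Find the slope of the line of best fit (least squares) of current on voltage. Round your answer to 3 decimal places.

2.205

n = 9, Σx = 50, Σy = 188, Σxy = 1261, Σx² = 376
Sxx = Σx² − (Σx)²/n = 376 − 277.777778 = 98.222222
Sxy = Σxy − (Σx)(Σy)/n = 1261 − 1044.444444 = 216.555556
b = Sxy/Sxx = 216.555556/98.222222 = 2.204751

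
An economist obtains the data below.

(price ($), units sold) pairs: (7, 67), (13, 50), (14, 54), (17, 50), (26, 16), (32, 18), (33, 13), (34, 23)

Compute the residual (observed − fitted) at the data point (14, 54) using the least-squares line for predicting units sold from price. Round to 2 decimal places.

2.43

n = 8, Σx = 176, Σy = 291, Σxy = 4928, Σx² = 4648
Sxx = Σx² − (Σx)²/n = 4648 − 3872 = 776
Sxy = Σxy − (Σx)(Σy)/n = 4928 − 6402 = -1474
b = Sxy/Sxx = -1474/776 = -1.899485
a = ȳ − b·x̄ = 36.375 − (-1.899485)·22 = 78.163660
ŷ(14) = 78.163660 + (-1.899485)·14 = 51.570876
residual = y − ŷ = 54 − 51.570876 = 2.429124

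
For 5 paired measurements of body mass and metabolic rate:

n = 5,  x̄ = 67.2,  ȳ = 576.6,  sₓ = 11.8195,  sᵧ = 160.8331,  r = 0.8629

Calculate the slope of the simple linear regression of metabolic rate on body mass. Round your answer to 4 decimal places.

b = r · sᵧ/sₓ = 0.8629 · 160.8331/11.8195 = 11.741857

11.7419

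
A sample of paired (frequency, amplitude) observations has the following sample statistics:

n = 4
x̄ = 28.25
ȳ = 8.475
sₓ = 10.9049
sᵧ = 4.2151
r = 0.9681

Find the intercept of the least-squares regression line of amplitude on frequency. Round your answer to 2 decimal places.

b = r · sᵧ/sₓ = 0.9681 · 4.2151/10.9049 = 0.374202
a = ȳ − b·x̄ = 8.475 − 0.374202·28.25 = -2.096214

-2.10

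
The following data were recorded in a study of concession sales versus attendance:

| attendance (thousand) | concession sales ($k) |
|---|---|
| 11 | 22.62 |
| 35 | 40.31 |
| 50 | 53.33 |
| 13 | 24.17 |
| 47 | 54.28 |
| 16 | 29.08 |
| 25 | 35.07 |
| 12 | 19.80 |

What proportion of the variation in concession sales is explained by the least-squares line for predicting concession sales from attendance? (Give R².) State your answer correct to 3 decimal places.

n = 8, Σx = 209, Σy = 278.66, Σxy = 8771.17, Σx² = 7249, Σy² = 10978.748
Sxx = Σx² − (Σx)²/n = 7249 − 5460.125 = 1788.875
Sxy = Σxy − (Σx)(Σy)/n = 8771.17 − 7279.9925 = 1491.1775
Syy = Σy² − (Σy)²/n = 10978.748 − 9706.42445 = 1272.32355
R² = Sxy²/(Sxx·Syy) = (1491.1775)²/(1788.875·1272.32355) = 0.976970

0.977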